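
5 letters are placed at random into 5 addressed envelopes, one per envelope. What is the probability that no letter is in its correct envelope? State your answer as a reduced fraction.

There are 5! = 120 assignments.
By inclusion-exclusion, assignments with no fixed points: C(5,0)·5! − C(5,1)·4! + C(5,2)·3! − C(5,3)·2! + C(5,4)·1! − C(5,5)·0! = 44.
Probability = 44/120 = 11/30.

11/30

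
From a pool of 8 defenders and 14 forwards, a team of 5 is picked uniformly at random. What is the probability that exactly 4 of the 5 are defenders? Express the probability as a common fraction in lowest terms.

Total number of selections: C(22,5) = 26334.
Selections with exactly 4 defenders: choose 4 of the 8 defenders and 1 of the 14 forwards, C(8,4)·C(14,1) = 70·14 = 980.
Probability = 980/26334 = 70/1881.

70/1881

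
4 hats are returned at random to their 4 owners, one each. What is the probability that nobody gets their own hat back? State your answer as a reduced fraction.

3/8

There are 4! = 24 assignments.
By inclusion-exclusion, assignments with no fixed points: C(4,0)·4! − C(4,1)·3! + C(4,2)·2! − C(4,3)·1! + C(4,4)·0! = 9.
Probability = 9/24 = 3/8.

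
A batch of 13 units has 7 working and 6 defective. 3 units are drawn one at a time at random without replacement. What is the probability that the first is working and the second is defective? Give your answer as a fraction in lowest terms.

7/26

Multiply the conditional probabilities at each draw: 7/13 · 6/12 = 42/156 = 7/26.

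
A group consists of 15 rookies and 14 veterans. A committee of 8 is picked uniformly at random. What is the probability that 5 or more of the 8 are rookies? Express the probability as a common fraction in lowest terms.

Total selections: C(29,8) = 4292145.
Favorable selections (5 or more rookies): C(15,5)·C(14,3) + C(15,6)·C(14,2) + C(15,7)·C(14,1) + C(15,8)·C(14,0) = 1093092 + 455455 + 90090 + 6435 = 1645072.
Probability = 1645072/4292145 = 11504/30015.

11504/30015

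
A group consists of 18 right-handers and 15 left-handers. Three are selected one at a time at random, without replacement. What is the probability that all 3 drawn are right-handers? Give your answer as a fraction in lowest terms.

Multiply the conditional probabilities at each draw: 18/33 · 17/32 · 16/31 = 4896/32736 = 51/341.

51/341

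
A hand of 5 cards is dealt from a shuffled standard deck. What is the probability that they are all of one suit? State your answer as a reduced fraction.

There are C(52,5) = 2598960 possible 5-card hands.
Hands of one suit: 4 suits × C(13,5) = 4·1287 = 5148.
Probability = 5148/2598960 = 33/16660.

33/16660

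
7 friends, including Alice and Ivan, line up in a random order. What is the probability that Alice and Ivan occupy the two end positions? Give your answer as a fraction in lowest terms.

1/21

There are 7! = 5040 arrangements.
Place Alice and Ivan at the ends in 2 ways, arrange the remaining 5 in 5! = 120 ways: 2·120 = 240.
Probability = 240/5040 = 1/21.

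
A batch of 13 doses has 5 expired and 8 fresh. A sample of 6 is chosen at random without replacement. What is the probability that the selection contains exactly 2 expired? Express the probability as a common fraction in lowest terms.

Total number of selections: C(13,6) = 1716.
Selections with exactly 2 expired: choose 2 of the 5 expired and 4 of the 8 fresh, C(5,2)·C(8,4) = 10·70 = 700.
Probability = 700/1716 = 175/429.

175/429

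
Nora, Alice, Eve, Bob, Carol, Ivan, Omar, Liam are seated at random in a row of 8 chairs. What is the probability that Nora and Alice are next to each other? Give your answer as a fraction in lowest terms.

1/4

There are 8! = 40320 arrangements.
Treat Nora and Alice as a block: 7! arrangements of the blocks × 2 orders within the block = 2·5040 = 10080.
Probability = 10080/40320 = 1/4.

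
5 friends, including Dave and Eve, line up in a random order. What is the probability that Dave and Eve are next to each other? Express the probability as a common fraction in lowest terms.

There are 5! = 120 arrangements.
Treat Dave and Eve as a block: 4! arrangements of the blocks × 2 orders within the block = 2·24 = 48.
Probability = 48/120 = 2/5.

2/5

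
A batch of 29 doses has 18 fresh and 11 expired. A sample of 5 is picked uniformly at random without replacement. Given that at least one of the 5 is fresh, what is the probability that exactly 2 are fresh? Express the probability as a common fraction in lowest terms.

Work in counts. Selections with at least one fresh: C(29,5) − C(11,5) = 118755 − 462 = 118293.
Of those, selections where exactly 2 are fresh: C(18,2)·C(11,3) = 153·165 = 25245.
Conditional probability = 25245/118293 = 8415/39431.

8415/39431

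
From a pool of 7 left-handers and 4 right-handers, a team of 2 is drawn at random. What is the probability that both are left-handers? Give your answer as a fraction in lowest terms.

21/55

There are C(11,2) = 55 possible selections.
Selections with all left-handers: C(7,2) = 21.
Probability = 21/55.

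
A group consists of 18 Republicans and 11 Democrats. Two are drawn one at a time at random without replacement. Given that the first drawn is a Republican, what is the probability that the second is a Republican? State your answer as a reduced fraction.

17/28

After removing one Republican, 28 remain: 17 Republicans and 11 Democrats.
So the probability the next is a Republican is 17/28.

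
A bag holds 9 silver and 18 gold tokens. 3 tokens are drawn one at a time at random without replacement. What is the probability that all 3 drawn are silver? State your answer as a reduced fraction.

Multiply the conditional probabilities at each draw: 9/27 · 8/26 · 7/25 = 504/17550 = 28/975.

28/975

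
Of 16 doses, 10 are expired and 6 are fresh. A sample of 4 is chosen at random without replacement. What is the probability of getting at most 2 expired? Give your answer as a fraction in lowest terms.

89/182

Total selections: C(16,4) = 1820.
Count the complement (more than 2 expired): C(10,3)·C(6,1) + C(10,4)·C(6,0) = 720 + 210 = 930.
Probability = 1 − 930/1820 = 890/1820 = 89/182.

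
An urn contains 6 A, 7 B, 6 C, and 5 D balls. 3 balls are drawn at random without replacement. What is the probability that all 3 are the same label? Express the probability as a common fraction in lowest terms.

85/2024

There are C(24,3) = 2024 ways to draw 3 balls.
All same label: C(6,3) + C(7,3) + C(6,3) + C(5,3) = 20 + 35 + 20 + 10 = 85.
Probability = 85/2024.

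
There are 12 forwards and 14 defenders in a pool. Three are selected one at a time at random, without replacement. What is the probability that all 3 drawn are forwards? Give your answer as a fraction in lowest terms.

11/130

Multiply the conditional probabilities at each draw: 12/26 · 11/25 · 10/24 = 1320/15600 = 11/130.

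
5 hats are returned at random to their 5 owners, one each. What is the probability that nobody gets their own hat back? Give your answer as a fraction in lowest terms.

There are 5! = 120 assignments.
By inclusion-exclusion, assignments with no fixed points: C(5,0)·5! − C(5,1)·4! + C(5,2)·3! − C(5,3)·2! + C(5,4)·1! − C(5,5)·0! = 44.
Probability = 44/120 = 11/30.

11/30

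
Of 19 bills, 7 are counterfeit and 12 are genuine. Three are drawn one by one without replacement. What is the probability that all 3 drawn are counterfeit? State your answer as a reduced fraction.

35/969

Multiply the conditional probabilities at each draw: 7/19 · 6/18 · 5/17 = 210/5814 = 35/969.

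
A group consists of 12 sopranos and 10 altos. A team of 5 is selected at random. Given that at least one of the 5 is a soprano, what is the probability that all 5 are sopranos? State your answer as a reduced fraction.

44/1449

Work in counts. Selections with at least one soprano: C(22,5) − C(10,5) = 26334 − 252 = 26082.
Of those, selections where all 5 are sopranos: C(12,5) = 792.
Conditional probability = 792/26082 = 44/1449.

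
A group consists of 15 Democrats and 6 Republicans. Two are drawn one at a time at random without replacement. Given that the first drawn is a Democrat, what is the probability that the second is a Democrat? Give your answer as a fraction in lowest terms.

7/10

After removing one Democrat, 20 remain: 14 Democrats and 6 Republicans.
So the probability the next is a Democrat is 14/20 = 7/10.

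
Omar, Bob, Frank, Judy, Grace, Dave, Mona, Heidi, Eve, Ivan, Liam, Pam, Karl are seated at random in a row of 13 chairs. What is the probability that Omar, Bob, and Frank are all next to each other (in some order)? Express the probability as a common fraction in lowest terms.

1/26

There are 13! = 6227020800 arrangements.
Treat the three as one block: 11! placements × 3! orders within the block = 39916800·6 = 239500800.
Probability = 239500800/6227020800 = 1/26.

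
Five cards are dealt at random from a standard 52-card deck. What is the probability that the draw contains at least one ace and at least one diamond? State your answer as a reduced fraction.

229297/866320

There are C(52,5) = 2598960 possible draws.
By inclusion-exclusion on the complements, draws missing all aces or all diamonds: C(48,5) + C(39,5) − C(36,5) = 1712304 + 575757 − 376992 = 1911069.
So draws with at least one of each: 2598960 − 1911069 = 687891, probability 687891/2598960 = 229297/866320.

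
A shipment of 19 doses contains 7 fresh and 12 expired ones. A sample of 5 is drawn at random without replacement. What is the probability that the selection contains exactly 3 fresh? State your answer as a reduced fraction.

385/1938

The sample space is all 5-subsets of the 19: C(19,5) = 11628.
Selections with exactly 3 fresh: choose 3 of the 7 fresh and 2 of the 12 expired, C(7,3)·C(12,2) = 35·66 = 2310.
Probability = 2310/11628 = 385/1938.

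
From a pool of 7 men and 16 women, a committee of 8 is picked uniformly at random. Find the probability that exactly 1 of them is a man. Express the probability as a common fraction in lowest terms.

The sample space is all 8-subsets of the 23: C(23,8) = 490314.
Selections with exactly 1 man: choose 1 of the 7 men and 7 of the 16 women, C(7,1)·C(16,7) = 7·11440 = 80080.
Probability = 80080/490314 = 3640/22287.

3640/22287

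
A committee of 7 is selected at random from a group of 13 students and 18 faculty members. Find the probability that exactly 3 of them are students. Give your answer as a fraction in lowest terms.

1496/4495

Total number of selections: C(31,7) = 2629575.
Selections with exactly 3 students: choose 3 of the 13 students and 4 of the 18 faculty members, C(13,3)·C(18,4) = 286·3060 = 875160.
Probability = 875160/2629575 = 1496/4495.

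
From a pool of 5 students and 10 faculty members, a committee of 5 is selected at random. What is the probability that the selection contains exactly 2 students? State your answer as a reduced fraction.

The sample space is all 5-subsets of the 15: C(15,5) = 3003.
Selections with exactly 2 students: choose 2 of the 5 students and 3 of the 10 faculty members, C(5,2)·C(10,3) = 10·120 = 1200.
Probability = 1200/3003 = 400/1001.

400/1001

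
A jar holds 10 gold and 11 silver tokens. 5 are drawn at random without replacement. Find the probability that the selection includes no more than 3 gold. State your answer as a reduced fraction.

Total selections: C(21,5) = 20349.
Count the complement (more than 3 gold): C(10,4)·C(11,1) + C(10,5)·C(11,0) = 2310 + 252 = 2562.
Probability = 1 − 2562/20349 = 17787/20349 = 847/969.

847/969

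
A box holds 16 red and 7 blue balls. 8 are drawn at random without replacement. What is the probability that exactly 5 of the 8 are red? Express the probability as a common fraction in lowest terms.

There are C(23,8) = 490314 ways to choose 8 from 23.
Selections with exactly 5 red: choose 5 of the 16 red and 3 of the 7 blue, C(16,5)·C(7,3) = 4368·35 = 152880.
Probability = 152880/490314 = 25480/81719.

25480/81719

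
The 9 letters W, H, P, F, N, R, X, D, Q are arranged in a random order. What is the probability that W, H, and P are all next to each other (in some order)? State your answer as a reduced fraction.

There are 9! = 362880 arrangements.
Treat the three as one block: 7! placements × 3! orders within the block = 5040·6 = 30240.
Probability = 30240/362880 = 1/12.

1/12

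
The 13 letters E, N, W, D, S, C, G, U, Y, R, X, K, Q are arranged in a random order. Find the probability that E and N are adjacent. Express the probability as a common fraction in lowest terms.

There are 13! = 6227020800 arrangements.
Treat E and N as a block: 12! arrangements of the blocks × 2 orders within the block = 2·479001600 = 958003200.
Probability = 958003200/6227020800 = 2/13.

2/13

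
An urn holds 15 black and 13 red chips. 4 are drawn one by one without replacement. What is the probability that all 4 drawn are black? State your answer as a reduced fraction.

Multiply the conditional probabilities at each draw: 15/28 · 14/27 · 13/26 · 12/25 = 32760/491400 = 1/15.

1/15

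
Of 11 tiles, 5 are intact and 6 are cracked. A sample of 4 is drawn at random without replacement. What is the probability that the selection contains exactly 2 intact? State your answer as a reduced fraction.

Total number of selections: C(11,4) = 330.
Selections with exactly 2 intact: choose 2 of the 5 intact and 2 of the 6 cracked, C(5,2)·C(6,2) = 10·15 = 150.
Probability = 150/330 = 5/11.

5/11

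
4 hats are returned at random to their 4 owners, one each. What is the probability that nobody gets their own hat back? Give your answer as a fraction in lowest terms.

There are 4! = 24 assignments.
By inclusion-exclusion, assignments with no fixed points: C(4,0)·4! − C(4,1)·3! + C(4,2)·2! − C(4,3)·1! + C(4,4)·0! = 9.
Probability = 9/24 = 3/8.

3/8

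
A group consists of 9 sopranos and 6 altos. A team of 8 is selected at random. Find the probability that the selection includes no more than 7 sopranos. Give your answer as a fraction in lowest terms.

714/715

There are C(15,8) = 6435 ways to choose the 8.
The complement is exactly 8 sopranos: C(9,8)·C(6,0) = 9.
Probability = 1 − 9/6435 = 6426/6435 = 714/715.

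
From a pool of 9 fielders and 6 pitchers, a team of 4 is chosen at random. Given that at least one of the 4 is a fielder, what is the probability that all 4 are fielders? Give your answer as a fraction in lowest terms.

Work in counts. Selections with at least one fielder: C(15,4) − C(6,4) = 1365 − 15 = 1350.
Of those, selections where all 4 are fielders: C(9,4) = 126.
Conditional probability = 126/1350 = 7/75.

7/75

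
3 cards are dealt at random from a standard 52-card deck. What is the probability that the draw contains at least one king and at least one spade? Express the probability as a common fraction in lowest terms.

There are C(52,3) = 22100 possible draws.
By inclusion-exclusion on the complements, draws missing all kings or all spades: C(48,3) + C(39,3) − C(36,3) = 17296 + 9139 − 7140 = 19295.
So draws with at least one of each: 22100 − 19295 = 2805, probability 2805/22100 = 33/260.

33/260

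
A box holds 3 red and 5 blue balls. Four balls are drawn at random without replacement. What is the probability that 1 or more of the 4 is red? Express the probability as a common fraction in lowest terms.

There are C(8,4) = 70 ways to choose the 4.
The complement is all 4 are blue: C(5,4) = 5.
Probability = 1 − 5/70 = 65/70 = 13/14.

13/14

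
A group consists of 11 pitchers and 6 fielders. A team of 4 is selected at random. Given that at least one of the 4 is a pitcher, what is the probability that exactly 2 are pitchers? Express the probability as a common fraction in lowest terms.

15/43

Work in counts. Selections with at least one pitcher: C(17,4) − C(6,4) = 2380 − 15 = 2365.
Of those, selections where exactly 2 are pitchers: C(11,2)·C(6,2) = 55·15 = 825.
Conditional probability = 825/2365 = 15/43.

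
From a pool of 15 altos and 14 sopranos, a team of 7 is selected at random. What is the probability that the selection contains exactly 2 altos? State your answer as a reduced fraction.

539/4002

The sample space is all 7-subsets of the 29: C(29,7) = 1560780.
Selections with exactly 2 altos: choose 2 of the 15 altos and 5 of the 14 sopranos, C(15,2)·C(14,5) = 105·2002 = 210210.
Probability = 210210/1560780 = 539/4002.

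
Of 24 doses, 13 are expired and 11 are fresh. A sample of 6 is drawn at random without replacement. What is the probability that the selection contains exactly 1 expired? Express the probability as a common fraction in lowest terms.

39/874

Total number of selections: C(24,6) = 134596.
Selections with exactly 1 expired: choose 1 of the 13 expired and 5 of the 11 fresh, C(13,1)·C(11,5) = 13·462 = 6006.
Probability = 6006/134596 = 39/874.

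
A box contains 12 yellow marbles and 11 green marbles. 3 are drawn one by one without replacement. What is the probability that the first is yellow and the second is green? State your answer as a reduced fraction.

Multiply the conditional probabilities at each draw: 12/23 · 11/22 = 132/506 = 6/23.

6/23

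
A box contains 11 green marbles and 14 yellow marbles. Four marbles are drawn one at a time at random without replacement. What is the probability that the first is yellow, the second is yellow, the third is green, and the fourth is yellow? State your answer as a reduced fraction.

91/1150

Multiply the conditional probabilities at each draw: 14/25 · 13/24 · 11/23 · 12/22 = 24024/303600 = 91/1150.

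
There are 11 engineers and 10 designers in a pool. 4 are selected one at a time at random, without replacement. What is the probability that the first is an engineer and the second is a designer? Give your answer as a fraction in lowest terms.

Multiply the conditional probabilities at each draw: 11/21 · 10/20 = 110/420 = 11/42.

11/42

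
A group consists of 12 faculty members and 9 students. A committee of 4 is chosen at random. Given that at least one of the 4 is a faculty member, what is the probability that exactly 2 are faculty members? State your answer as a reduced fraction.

88/217

Work in counts. Selections with at least one faculty member: C(21,4) − C(9,4) = 5985 − 126 = 5859.
Of those, selections where exactly 2 are faculty members: C(12,2)·C(9,2) = 66·36 = 2376.
Conditional probability = 2376/5859 = 88/217.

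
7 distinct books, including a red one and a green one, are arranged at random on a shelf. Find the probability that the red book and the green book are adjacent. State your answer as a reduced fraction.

2/7

There are 7! = 5040 arrangements.
Treat the red book and the green book as a block: 6! arrangements of the blocks × 2 orders within the block = 2·720 = 1440.
Probability = 1440/5040 = 2/7.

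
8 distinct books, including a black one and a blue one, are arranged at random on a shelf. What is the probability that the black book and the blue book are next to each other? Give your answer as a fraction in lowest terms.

There are 8! = 40320 arrangements.
Treat the black book and the blue book as a block: 7! arrangements of the blocks × 2 orders within the block = 2·5040 = 10080.
Probability = 10080/40320 = 1/4.

1/4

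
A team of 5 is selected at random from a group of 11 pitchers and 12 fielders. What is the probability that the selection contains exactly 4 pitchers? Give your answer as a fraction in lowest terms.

360/3059

There are C(23,5) = 33649 ways to choose 5 from 23.
Selections with exactly 4 pitchers: choose 4 of the 11 pitchers and 1 of the 12 fielders, C(11,4)·C(12,1) = 330·12 = 3960.
Probability = 3960/33649 = 360/3059.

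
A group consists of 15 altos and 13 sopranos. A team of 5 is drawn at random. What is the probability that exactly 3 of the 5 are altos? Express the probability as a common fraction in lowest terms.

13/36

The sample space is all 5-subsets of the 28: C(28,5) = 98280.
Selections with exactly 3 altos: choose 3 of the 15 altos and 2 of the 13 sopranos, C(15,3)·C(13,2) = 455·78 = 35490.
Probability = 35490/98280 = 13/36.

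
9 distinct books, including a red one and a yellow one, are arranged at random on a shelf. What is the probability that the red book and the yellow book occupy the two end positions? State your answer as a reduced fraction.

There are 9! = 362880 arrangements.
Place the red book and the yellow book at the ends in 2 ways, arrange the remaining 7 in 7! = 5040 ways: 2·5040 = 10080.
Probability = 10080/362880 = 1/36.

1/36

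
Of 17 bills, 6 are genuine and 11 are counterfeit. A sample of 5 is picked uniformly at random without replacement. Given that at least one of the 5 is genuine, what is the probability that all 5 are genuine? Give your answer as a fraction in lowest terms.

Work in counts. Selections with at least one genuine: C(17,5) − C(11,5) = 6188 − 462 = 5726.
Of those, selections where all 5 are genuine: C(6,5) = 6.
Conditional probability = 6/5726 = 3/2863.

3/2863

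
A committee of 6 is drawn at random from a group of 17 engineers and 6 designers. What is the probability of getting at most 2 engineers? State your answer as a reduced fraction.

There are C(23,6) = 100947 ways to choose the 6.
Favorable selections (at most 2 engineers): C(17,0)·C(6,6) + C(17,1)·C(6,5) + C(17,2)·C(6,4) = 1 + 102 + 2040 = 2143.
Probability = 2143/100947.

2143/100947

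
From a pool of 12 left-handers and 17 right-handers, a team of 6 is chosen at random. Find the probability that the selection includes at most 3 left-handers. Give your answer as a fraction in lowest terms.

Total selections: C(29,6) = 475020.
Count the complement (more than 3 left-handers): C(12,4)·C(17,2) + C(12,5)·C(17,1) + C(12,6)·C(17,0) = 67320 + 13464 + 924 = 81708.
Probability = 1 − 81708/475020 = 393312/475020 = 32776/39585.

32776/39585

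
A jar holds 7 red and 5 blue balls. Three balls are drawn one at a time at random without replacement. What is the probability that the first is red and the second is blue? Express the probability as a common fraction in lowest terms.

Multiply the conditional probabilities at each draw: 7/12 · 5/11 = 35/132.

35/132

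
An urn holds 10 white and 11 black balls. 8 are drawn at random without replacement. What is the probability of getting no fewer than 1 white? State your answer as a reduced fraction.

13555/13566

There are C(21,8) = 203490 ways to choose the 8.
The complement is all 8 are black: C(11,8) = 165.
Probability = 1 − 165/203490 = 203325/203490 = 13555/13566.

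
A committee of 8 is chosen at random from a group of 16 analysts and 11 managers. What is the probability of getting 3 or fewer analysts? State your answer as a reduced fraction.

149/1035

Total selections: C(27,8) = 2220075.
Favorable selections (3 or fewer analysts): C(16,0)·C(11,8) + C(16,1)·C(11,7) + C(16,2)·C(11,6) + C(16,3)·C(11,5) = 165 + 5280 + 55440 + 258720 = 319605.
Probability = 319605/2220075 = 149/1035.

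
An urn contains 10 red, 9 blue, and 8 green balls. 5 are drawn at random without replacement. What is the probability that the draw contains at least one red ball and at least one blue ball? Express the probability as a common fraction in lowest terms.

There are C(27,5) = 80730 possible draws.
By inclusion-exclusion on the complements, draws missing all red or all blue: C(17,5) + C(18,5) − C(8,5) = 6188 + 8568 − 56 = 14700.
So draws with at least one of each: 80730 − 14700 = 66030, probability 66030/80730 = 2201/2691.

2201/2691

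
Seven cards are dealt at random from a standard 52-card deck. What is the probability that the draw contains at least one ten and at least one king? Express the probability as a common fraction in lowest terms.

3105873/16723070

There are C(52,7) = 133784560 possible draws.
By inclusion-exclusion on the complements, draws missing all tens or all kings: C(48,7) + C(48,7) − C(44,7) = 73629072 + 73629072 − 38320568 = 108937576.
So draws with at least one of each: 133784560 − 108937576 = 24846984, probability 24846984/133784560 = 3105873/16723070.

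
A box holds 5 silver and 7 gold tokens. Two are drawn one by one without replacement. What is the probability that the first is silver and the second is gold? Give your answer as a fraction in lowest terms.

35/132

Multiply the conditional probabilities at each draw: 5/12 · 7/11 = 35/132.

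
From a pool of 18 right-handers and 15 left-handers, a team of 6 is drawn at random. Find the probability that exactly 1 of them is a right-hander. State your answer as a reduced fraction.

The sample space is all 6-subsets of the 33: C(33,6) = 1107568.
Selections with exactly 1 right-hander: choose 1 of the 18 right-handers and 5 of the 15 left-handers, C(18,1)·C(15,5) = 18·3003 = 54054.
Probability = 54054/1107568 = 351/7192.

351/7192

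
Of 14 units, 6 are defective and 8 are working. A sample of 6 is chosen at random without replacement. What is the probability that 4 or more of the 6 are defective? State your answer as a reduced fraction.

There are C(14,6) = 3003 ways to choose the 6.
Favorable selections (4 or more defective): C(6,4)·C(8,2) + C(6,5)·C(8,1) + C(6,6)·C(8,0) = 420 + 48 + 1 = 469.
Probability = 469/3003 = 67/429.

67/429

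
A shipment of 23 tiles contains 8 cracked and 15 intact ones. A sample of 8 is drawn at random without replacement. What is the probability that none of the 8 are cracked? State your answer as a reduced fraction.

195/14858

There are C(23,8) = 490314 possible selections.
Selections with no cracked (all intact): C(15,8) = 6435.
Probability = 6435/490314 = 195/14858.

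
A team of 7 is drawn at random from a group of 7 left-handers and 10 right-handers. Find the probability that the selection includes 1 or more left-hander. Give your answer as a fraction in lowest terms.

There are C(17,7) = 19448 ways to choose the 7.
The complement is all 7 are right-handers: C(10,7) = 120.
Probability = 1 − 120/19448 = 19328/19448 = 2416/2431.

2416/2431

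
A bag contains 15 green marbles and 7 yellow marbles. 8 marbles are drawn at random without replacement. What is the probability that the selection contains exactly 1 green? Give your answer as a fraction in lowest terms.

The sample space is all 8-subsets of the 22: C(22,8) = 319770.
Selections with exactly 1 green: choose 1 of the 15 green and 7 of the 7 yellow, C(15,1)·C(7,7) = 15·1 = 15.
Probability = 15/319770 = 1/21318.

1/21318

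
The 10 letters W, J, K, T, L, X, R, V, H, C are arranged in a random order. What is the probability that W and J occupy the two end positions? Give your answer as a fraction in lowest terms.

There are 10! = 3628800 arrangements.
Place W and J at the ends in 2 ways, arrange the remaining 8 in 8! = 40320 ways: 2·40320 = 80640.
Probability = 80640/3628800 = 1/45.

1/45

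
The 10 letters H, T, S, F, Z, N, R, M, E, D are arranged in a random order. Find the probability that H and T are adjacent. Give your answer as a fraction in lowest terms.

1/5

There are 10! = 3628800 arrangements.
Treat H and T as a block: 9! arrangements of the blocks × 2 orders within the block = 2·362880 = 725760.
Probability = 725760/3628800 = 1/5.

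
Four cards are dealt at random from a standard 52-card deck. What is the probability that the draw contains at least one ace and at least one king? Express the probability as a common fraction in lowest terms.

1332/20825

There are C(52,4) = 270725 possible draws.
By inclusion-exclusion on the complements, draws missing all aces or all kings: C(48,4) + C(48,4) − C(44,4) = 194580 + 194580 − 135751 = 253409.
So draws with at least one of each: 270725 − 253409 = 17316, probability 17316/270725 = 1332/20825.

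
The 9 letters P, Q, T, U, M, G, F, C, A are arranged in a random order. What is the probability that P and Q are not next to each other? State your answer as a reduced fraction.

There are 9! = 362880 arrangements.
Arrangements with P and Q adjacent: 2·8! = 80640.
So not adjacent: 362880 − 80640 = 282240, probability 282240/362880 = 7/9.

7/9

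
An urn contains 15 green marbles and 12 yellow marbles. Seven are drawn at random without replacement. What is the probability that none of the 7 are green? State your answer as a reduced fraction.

4/4485

There are C(27,7) = 888030 possible selections.
Selections with no green (all yellow): C(12,7) = 792.
Probability = 792/888030 = 4/4485.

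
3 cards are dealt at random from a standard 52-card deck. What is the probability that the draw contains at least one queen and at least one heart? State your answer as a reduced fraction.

33/260

There are C(52,3) = 22100 possible draws.
By inclusion-exclusion on the complements, draws missing all queens or all hearts: C(48,3) + C(39,3) − C(36,3) = 17296 + 9139 − 7140 = 19295.
So draws with at least one of each: 22100 − 19295 = 2805, probability 2805/22100 = 33/260.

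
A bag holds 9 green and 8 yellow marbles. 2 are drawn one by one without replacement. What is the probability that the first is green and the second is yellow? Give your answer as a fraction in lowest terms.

9/34

Multiply the conditional probabilities at each draw: 9/17 · 8/16 = 72/272 = 9/34.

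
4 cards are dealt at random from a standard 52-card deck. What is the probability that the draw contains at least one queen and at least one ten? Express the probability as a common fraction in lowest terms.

There are C(52,4) = 270725 possible draws.
By inclusion-exclusion on the complements, draws missing all queens or all tens: C(48,4) + C(48,4) − C(44,4) = 194580 + 194580 − 135751 = 253409.
So draws with at least one of each: 270725 − 253409 = 17316, probability 17316/270725 = 1332/20825.

1332/20825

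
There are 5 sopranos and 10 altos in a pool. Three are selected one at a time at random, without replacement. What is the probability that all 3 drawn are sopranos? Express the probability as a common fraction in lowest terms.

2/91

Multiply the conditional probabilities at each draw: 5/15 · 4/14 · 3/13 = 60/2730 = 2/91.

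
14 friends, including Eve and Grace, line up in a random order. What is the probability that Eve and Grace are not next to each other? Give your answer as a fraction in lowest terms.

There are 14! = 87178291200 arrangements.
Arrangements with Eve and Grace adjacent: 2·13! = 12454041600.
So not adjacent: 87178291200 − 12454041600 = 74724249600, probability 74724249600/87178291200 = 6/7.

6/7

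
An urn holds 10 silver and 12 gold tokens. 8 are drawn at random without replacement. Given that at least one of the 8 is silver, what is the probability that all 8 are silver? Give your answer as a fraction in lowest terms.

1/7095

Work in counts. Selections with at least one silver: C(22,8) − C(12,8) = 319770 − 495 = 319275.
Of those, selections where all 8 are silver: C(10,8) = 45.
Conditional probability = 45/319275 = 1/7095.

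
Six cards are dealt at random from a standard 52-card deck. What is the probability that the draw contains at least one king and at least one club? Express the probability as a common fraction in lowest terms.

6772177/20358520

There are C(52,6) = 20358520 possible draws.
By inclusion-exclusion on the complements, draws missing all kings or all clubs: C(48,6) + C(39,6) − C(36,6) = 12271512 + 3262623 − 1947792 = 13586343.
So draws with at least one of each: 20358520 − 13586343 = 6772177, probability 6772177/20358520.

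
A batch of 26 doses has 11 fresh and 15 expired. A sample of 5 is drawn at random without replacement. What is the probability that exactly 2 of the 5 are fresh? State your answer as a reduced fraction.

35/92

There are C(26,5) = 65780 ways to choose 5 from 26.
Selections with exactly 2 fresh: choose 2 of the 11 fresh and 3 of the 15 expired, C(11,2)·C(15,3) = 55·455 = 25025.
Probability = 25025/65780 = 35/92.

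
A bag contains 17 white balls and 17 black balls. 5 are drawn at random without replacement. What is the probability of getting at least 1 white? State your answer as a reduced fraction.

4001/4092

Total selections: C(34,5) = 278256.
Favorable selections (at least 1 white): C(17,1)·C(17,4) + C(17,2)·C(17,3) + C(17,3)·C(17,2) + C(17,4)·C(17,1) + C(17,5)·C(17,0) = 40460 + 92480 + 92480 + 40460 + 6188 = 272068.
Probability = 272068/278256 = 4001/4092.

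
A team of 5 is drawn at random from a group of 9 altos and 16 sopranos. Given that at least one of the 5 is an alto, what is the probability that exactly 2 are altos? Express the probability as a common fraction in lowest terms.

Work in counts. Selections with at least one alto: C(25,5) − C(16,5) = 53130 − 4368 = 48762.
Of those, selections where exactly 2 are altos: C(9,2)·C(16,3) = 36·560 = 20160.
Conditional probability = 20160/48762 = 160/387.

160/387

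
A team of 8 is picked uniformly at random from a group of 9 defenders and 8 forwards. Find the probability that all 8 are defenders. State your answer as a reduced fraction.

9/24310

There are C(17,8) = 24310 possible selections.
Selections with all defenders: C(9,8) = 9.
Probability = 9/24310.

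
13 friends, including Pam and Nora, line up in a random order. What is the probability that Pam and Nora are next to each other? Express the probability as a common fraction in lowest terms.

There are 13! = 6227020800 arrangements.
Treat Pam and Nora as a block: 12! arrangements of the blocks × 2 orders within the block = 2·479001600 = 958003200.
Probability = 958003200/6227020800 = 2/13.

2/13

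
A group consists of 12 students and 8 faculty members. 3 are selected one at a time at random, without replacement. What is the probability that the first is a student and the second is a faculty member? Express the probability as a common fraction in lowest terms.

24/95

Multiply the conditional probabilities at each draw: 12/20 · 8/19 = 96/380 = 24/95.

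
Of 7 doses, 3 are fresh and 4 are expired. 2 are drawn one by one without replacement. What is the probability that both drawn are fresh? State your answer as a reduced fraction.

Multiply the conditional probabilities at each draw: 3/7 · 2/6 = 6/42 = 1/7.

1/7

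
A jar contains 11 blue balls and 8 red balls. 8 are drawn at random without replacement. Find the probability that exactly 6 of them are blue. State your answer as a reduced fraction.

2156/12597

The sample space is all 8-subsets of the 19: C(19,8) = 75582.
Selections with exactly 6 blue: choose 6 of the 11 blue and 2 of the 8 red, C(11,6)·C(8,2) = 462·28 = 12936.
Probability = 12936/75582 = 2156/12597.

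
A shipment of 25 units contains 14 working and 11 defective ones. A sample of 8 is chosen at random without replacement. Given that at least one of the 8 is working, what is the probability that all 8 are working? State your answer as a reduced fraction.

91/32770

Work in counts. Selections with at least one working: C(25,8) − C(11,8) = 1081575 − 165 = 1081410.
Of those, selections where all 8 are working: C(14,8) = 3003.
Conditional probability = 3003/1081410 = 91/32770.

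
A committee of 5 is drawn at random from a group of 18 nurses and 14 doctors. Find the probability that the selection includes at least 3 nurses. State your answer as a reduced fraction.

Total selections: C(32,5) = 201376.
Favorable selections (at least 3 nurses): C(18,3)·C(14,2) + C(18,4)·C(14,1) + C(18,5)·C(14,0) = 74256 + 42840 + 8568 = 125664.
Probability = 125664/201376 = 561/899.

561/899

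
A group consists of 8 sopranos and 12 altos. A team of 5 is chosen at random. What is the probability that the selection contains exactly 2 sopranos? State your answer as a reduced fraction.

There are C(20,5) = 15504 ways to choose 5 from 20.
Selections with exactly 2 sopranos: choose 2 of the 8 sopranos and 3 of the 12 altos, C(8,2)·C(12,3) = 28·220 = 6160.
Probability = 6160/15504 = 385/969.

385/969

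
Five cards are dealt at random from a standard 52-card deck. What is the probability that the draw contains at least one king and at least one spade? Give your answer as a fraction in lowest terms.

229297/866320

There are C(52,5) = 2598960 possible draws.
By inclusion-exclusion on the complements, draws missing all kings or all spades: C(48,5) + C(39,5) − C(36,5) = 1712304 + 575757 − 376992 = 1911069.
So draws with at least one of each: 2598960 − 1911069 = 687891, probability 687891/2598960 = 229297/866320.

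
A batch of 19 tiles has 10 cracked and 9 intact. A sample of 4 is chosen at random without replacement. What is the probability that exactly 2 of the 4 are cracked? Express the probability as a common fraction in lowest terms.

135/323

The sample space is all 4-subsets of the 19: C(19,4) = 3876.
Selections with exactly 2 cracked: choose 2 of the 10 cracked and 2 of the 9 intact, C(10,2)·C(9,2) = 45·36 = 1620.
Probability = 1620/3876 = 135/323.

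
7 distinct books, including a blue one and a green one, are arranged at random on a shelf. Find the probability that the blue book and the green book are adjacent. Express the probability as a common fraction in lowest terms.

There are 7! = 5040 arrangements.
Treat the blue book and the green book as a block: 6! arrangements of the blocks × 2 orders within the block = 2·720 = 1440.
Probability = 1440/5040 = 2/7.

2/7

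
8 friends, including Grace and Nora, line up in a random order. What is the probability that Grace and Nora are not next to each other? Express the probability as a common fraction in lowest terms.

There are 8! = 40320 arrangements.
Arrangements with Grace and Nora adjacent: 2·7! = 10080.
So not adjacent: 40320 − 10080 = 30240, probability 30240/40320 = 3/4.

3/4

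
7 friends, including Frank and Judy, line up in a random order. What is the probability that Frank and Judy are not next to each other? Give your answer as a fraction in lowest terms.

5/7

There are 7! = 5040 arrangements.
Arrangements with Frank and Judy adjacent: 2·6! = 1440.
So not adjacent: 5040 − 1440 = 3600, probability 3600/5040 = 5/7.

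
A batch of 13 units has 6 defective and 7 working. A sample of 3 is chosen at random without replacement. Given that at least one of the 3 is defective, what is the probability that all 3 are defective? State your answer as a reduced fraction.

20/251

Work in counts. Selections with at least one defective: C(13,3) − C(7,3) = 286 − 35 = 251.
Of those, selections where all 3 are defective: C(6,3) = 20.
Conditional probability = 20/251.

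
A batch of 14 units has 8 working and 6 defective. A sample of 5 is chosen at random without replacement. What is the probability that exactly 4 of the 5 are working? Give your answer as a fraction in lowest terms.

Total number of selections: C(14,5) = 2002.
Selections with exactly 4 working: choose 4 of the 8 working and 1 of the 6 defective, C(8,4)·C(6,1) = 70·6 = 420.
Probability = 420/2002 = 30/143.

30/143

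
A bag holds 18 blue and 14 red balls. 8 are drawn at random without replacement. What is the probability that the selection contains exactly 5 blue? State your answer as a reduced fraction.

There are C(32,8) = 10518300 ways to choose 8 from 32.
Selections with exactly 5 blue: choose 5 of the 18 blue and 3 of the 14 red, C(18,5)·C(14,3) = 8568·364 = 3118752.
Probability = 3118752/10518300 = 6664/22475.

6664/22475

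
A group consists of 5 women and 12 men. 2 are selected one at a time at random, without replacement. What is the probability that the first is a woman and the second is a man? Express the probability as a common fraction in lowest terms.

15/68

Multiply the conditional probabilities at each draw: 5/17 · 12/16 = 60/272 = 15/68.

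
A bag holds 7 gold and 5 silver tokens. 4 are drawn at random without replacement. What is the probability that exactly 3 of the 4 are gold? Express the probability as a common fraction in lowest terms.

35/99

There are C(12,4) = 495 ways to choose 4 from 12.
Selections with exactly 3 gold: choose 3 of the 7 gold and 1 of the 5 silver, C(7,3)·C(5,1) = 35·5 = 175.
Probability = 175/495 = 35/99.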